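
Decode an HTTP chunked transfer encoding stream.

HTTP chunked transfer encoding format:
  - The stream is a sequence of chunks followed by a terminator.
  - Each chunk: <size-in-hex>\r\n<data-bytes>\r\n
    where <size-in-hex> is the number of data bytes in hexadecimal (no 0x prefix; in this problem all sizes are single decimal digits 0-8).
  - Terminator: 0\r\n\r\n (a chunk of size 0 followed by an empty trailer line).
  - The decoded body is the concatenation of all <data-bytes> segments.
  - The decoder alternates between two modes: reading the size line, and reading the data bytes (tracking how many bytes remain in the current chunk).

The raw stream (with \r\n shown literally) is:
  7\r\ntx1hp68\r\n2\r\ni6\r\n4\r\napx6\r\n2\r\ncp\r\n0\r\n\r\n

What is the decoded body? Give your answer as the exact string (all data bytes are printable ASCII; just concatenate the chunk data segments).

Answer: tx1hp68i6apx6cp

Derivation:
Chunk 1: stream[0..1]='7' size=0x7=7, data at stream[3..10]='tx1hp68' -> body[0..7], body so far='tx1hp68'
Chunk 2: stream[12..13]='2' size=0x2=2, data at stream[15..17]='i6' -> body[7..9], body so far='tx1hp68i6'
Chunk 3: stream[19..20]='4' size=0x4=4, data at stream[22..26]='apx6' -> body[9..13], body so far='tx1hp68i6apx6'
Chunk 4: stream[28..29]='2' size=0x2=2, data at stream[31..33]='cp' -> body[13..15], body so far='tx1hp68i6apx6cp'
Chunk 5: stream[35..36]='0' size=0 (terminator). Final body='tx1hp68i6apx6cp' (15 bytes)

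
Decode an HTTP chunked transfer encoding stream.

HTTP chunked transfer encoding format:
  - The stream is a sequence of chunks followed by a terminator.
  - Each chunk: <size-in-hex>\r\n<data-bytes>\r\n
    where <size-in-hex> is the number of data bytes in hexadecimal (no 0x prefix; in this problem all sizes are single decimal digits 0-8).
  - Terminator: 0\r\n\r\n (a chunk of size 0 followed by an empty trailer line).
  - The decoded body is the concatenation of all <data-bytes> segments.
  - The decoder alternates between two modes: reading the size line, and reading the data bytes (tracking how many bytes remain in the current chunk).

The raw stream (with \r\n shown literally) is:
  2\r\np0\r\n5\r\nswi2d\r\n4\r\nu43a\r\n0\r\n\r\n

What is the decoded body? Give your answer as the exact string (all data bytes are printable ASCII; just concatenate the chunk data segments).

Answer: p0swi2du43a

Derivation:
Chunk 1: stream[0..1]='2' size=0x2=2, data at stream[3..5]='p0' -> body[0..2], body so far='p0'
Chunk 2: stream[7..8]='5' size=0x5=5, data at stream[10..15]='swi2d' -> body[2..7], body so far='p0swi2d'
Chunk 3: stream[17..18]='4' size=0x4=4, data at stream[20..24]='u43a' -> body[7..11], body so far='p0swi2du43a'
Chunk 4: stream[26..27]='0' size=0 (terminator). Final body='p0swi2du43a' (11 bytes)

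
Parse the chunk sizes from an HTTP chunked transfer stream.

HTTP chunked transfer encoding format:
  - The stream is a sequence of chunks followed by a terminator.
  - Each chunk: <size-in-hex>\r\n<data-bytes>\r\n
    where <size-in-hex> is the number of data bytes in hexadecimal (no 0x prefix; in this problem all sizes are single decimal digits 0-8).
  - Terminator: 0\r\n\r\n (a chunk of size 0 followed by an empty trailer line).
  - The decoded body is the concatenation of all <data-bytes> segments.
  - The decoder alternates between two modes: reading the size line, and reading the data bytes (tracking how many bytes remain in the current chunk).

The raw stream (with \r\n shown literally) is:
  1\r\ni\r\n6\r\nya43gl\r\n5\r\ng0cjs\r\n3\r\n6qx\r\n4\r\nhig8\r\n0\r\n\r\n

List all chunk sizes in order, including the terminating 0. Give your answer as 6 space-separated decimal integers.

Answer: 1 6 5 3 4 0

Derivation:
Chunk 1: stream[0..1]='1' size=0x1=1, data at stream[3..4]='i' -> body[0..1], body so far='i'
Chunk 2: stream[6..7]='6' size=0x6=6, data at stream[9..15]='ya43gl' -> body[1..7], body so far='iya43gl'
Chunk 3: stream[17..18]='5' size=0x5=5, data at stream[20..25]='g0cjs' -> body[7..12], body so far='iya43glg0cjs'
Chunk 4: stream[27..28]='3' size=0x3=3, data at stream[30..33]='6qx' -> body[12..15], body so far='iya43glg0cjs6qx'
Chunk 5: stream[35..36]='4' size=0x4=4, data at stream[38..42]='hig8' -> body[15..19], body so far='iya43glg0cjs6qxhig8'
Chunk 6: stream[44..45]='0' size=0 (terminator). Final body='iya43glg0cjs6qxhig8' (19 bytes)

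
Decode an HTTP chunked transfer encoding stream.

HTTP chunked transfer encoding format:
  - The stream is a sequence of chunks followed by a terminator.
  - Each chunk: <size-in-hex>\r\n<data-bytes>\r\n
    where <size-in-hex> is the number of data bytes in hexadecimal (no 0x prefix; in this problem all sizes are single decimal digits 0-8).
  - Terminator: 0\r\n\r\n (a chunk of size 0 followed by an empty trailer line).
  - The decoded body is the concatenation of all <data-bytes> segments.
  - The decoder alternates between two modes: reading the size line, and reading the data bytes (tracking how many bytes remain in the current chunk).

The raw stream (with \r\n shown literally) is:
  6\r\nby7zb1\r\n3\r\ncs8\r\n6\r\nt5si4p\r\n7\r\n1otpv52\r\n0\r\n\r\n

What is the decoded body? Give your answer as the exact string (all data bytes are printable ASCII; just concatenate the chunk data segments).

Chunk 1: stream[0..1]='6' size=0x6=6, data at stream[3..9]='by7zb1' -> body[0..6], body so far='by7zb1'
Chunk 2: stream[11..12]='3' size=0x3=3, data at stream[14..17]='cs8' -> body[6..9], body so far='by7zb1cs8'
Chunk 3: stream[19..20]='6' size=0x6=6, data at stream[22..28]='t5si4p' -> body[9..15], body so far='by7zb1cs8t5si4p'
Chunk 4: stream[30..31]='7' size=0x7=7, data at stream[33..40]='1otpv52' -> body[15..22], body so far='by7zb1cs8t5si4p1otpv52'
Chunk 5: stream[42..43]='0' size=0 (terminator). Final body='by7zb1cs8t5si4p1otpv52' (22 bytes)

Answer: by7zb1cs8t5si4p1otpv52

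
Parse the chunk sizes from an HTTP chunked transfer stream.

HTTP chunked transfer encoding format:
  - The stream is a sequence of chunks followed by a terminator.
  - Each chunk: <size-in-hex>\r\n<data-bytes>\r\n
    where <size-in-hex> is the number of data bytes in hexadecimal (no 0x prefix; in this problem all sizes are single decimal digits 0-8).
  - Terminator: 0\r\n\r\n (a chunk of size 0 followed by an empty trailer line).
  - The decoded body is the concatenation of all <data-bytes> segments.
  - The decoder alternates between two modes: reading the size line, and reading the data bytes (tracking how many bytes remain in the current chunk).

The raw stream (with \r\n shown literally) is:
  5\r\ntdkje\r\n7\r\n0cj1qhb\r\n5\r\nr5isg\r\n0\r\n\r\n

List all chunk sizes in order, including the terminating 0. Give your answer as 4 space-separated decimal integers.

Chunk 1: stream[0..1]='5' size=0x5=5, data at stream[3..8]='tdkje' -> body[0..5], body so far='tdkje'
Chunk 2: stream[10..11]='7' size=0x7=7, data at stream[13..20]='0cj1qhb' -> body[5..12], body so far='tdkje0cj1qhb'
Chunk 3: stream[22..23]='5' size=0x5=5, data at stream[25..30]='r5isg' -> body[12..17], body so far='tdkje0cj1qhbr5isg'
Chunk 4: stream[32..33]='0' size=0 (terminator). Final body='tdkje0cj1qhbr5isg' (17 bytes)

Answer: 5 7 5 0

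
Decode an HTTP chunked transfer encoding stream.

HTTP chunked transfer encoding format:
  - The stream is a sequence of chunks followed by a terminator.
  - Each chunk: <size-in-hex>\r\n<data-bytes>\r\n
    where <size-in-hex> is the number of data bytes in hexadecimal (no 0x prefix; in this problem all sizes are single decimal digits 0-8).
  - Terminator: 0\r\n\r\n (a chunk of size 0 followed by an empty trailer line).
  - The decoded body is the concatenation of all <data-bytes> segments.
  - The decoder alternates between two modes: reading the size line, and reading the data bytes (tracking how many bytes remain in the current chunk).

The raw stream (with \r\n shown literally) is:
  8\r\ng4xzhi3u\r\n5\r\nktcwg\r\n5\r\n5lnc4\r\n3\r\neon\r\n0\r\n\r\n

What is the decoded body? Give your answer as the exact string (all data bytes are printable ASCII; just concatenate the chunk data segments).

Chunk 1: stream[0..1]='8' size=0x8=8, data at stream[3..11]='g4xzhi3u' -> body[0..8], body so far='g4xzhi3u'
Chunk 2: stream[13..14]='5' size=0x5=5, data at stream[16..21]='ktcwg' -> body[8..13], body so far='g4xzhi3uktcwg'
Chunk 3: stream[23..24]='5' size=0x5=5, data at stream[26..31]='5lnc4' -> body[13..18], body so far='g4xzhi3uktcwg5lnc4'
Chunk 4: stream[33..34]='3' size=0x3=3, data at stream[36..39]='eon' -> body[18..21], body so far='g4xzhi3uktcwg5lnc4eon'
Chunk 5: stream[41..42]='0' size=0 (terminator). Final body='g4xzhi3uktcwg5lnc4eon' (21 bytes)

Answer: g4xzhi3uktcwg5lnc4eon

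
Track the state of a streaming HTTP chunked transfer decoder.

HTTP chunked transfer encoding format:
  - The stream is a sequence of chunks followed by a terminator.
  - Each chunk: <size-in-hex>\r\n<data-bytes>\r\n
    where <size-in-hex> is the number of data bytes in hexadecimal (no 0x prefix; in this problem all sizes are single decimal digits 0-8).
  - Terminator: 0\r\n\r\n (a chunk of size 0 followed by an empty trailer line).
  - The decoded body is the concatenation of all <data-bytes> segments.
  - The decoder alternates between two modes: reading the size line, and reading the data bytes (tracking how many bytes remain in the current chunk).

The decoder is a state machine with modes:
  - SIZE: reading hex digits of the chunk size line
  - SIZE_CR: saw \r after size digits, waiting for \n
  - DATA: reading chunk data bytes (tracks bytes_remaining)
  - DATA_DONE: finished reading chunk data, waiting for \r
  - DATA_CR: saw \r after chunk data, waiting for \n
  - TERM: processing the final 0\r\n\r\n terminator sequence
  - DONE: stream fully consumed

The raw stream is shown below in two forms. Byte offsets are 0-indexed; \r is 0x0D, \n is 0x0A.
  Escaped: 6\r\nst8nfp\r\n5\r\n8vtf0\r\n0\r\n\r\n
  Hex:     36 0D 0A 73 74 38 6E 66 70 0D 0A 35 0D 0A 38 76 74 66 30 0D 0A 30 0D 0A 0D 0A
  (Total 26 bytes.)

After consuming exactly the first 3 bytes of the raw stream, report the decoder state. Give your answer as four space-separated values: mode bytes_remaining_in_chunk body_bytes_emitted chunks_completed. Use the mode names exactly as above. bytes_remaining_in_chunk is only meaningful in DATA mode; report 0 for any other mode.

Answer: DATA 6 0 0

Derivation:
Byte 0 = '6': mode=SIZE remaining=0 emitted=0 chunks_done=0
Byte 1 = 0x0D: mode=SIZE_CR remaining=0 emitted=0 chunks_done=0
Byte 2 = 0x0A: mode=DATA remaining=6 emitted=0 chunks_done=0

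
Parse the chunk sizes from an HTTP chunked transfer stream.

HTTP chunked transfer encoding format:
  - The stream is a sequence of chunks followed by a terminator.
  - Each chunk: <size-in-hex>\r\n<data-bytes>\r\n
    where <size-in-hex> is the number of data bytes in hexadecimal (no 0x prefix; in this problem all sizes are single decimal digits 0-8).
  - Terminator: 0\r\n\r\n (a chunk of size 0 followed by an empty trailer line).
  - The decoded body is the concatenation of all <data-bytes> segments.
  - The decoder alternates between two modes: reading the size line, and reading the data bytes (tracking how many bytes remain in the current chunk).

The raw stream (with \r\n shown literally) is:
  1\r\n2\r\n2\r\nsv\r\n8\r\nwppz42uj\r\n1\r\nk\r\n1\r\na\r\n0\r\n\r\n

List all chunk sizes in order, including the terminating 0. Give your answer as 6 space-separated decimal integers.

Chunk 1: stream[0..1]='1' size=0x1=1, data at stream[3..4]='2' -> body[0..1], body so far='2'
Chunk 2: stream[6..7]='2' size=0x2=2, data at stream[9..11]='sv' -> body[1..3], body so far='2sv'
Chunk 3: stream[13..14]='8' size=0x8=8, data at stream[16..24]='wppz42uj' -> body[3..11], body so far='2svwppz42uj'
Chunk 4: stream[26..27]='1' size=0x1=1, data at stream[29..30]='k' -> body[11..12], body so far='2svwppz42ujk'
Chunk 5: stream[32..33]='1' size=0x1=1, data at stream[35..36]='a' -> body[12..13], body so far='2svwppz42ujka'
Chunk 6: stream[38..39]='0' size=0 (terminator). Final body='2svwppz42ujka' (13 bytes)

Answer: 1 2 8 1 1 0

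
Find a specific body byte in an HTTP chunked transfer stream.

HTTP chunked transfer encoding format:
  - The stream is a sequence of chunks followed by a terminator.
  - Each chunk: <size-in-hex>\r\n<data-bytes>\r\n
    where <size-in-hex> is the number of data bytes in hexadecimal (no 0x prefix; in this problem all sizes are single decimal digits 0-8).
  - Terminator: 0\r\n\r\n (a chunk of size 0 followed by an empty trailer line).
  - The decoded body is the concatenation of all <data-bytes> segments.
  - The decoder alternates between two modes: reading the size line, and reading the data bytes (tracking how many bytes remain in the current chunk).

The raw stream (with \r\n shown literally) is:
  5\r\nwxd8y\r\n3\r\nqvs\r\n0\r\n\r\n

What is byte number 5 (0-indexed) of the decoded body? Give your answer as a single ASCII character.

Chunk 1: stream[0..1]='5' size=0x5=5, data at stream[3..8]='wxd8y' -> body[0..5], body so far='wxd8y'
Chunk 2: stream[10..11]='3' size=0x3=3, data at stream[13..16]='qvs' -> body[5..8], body so far='wxd8yqvs'
Chunk 3: stream[18..19]='0' size=0 (terminator). Final body='wxd8yqvs' (8 bytes)
Body byte 5 = 'q'

Answer: q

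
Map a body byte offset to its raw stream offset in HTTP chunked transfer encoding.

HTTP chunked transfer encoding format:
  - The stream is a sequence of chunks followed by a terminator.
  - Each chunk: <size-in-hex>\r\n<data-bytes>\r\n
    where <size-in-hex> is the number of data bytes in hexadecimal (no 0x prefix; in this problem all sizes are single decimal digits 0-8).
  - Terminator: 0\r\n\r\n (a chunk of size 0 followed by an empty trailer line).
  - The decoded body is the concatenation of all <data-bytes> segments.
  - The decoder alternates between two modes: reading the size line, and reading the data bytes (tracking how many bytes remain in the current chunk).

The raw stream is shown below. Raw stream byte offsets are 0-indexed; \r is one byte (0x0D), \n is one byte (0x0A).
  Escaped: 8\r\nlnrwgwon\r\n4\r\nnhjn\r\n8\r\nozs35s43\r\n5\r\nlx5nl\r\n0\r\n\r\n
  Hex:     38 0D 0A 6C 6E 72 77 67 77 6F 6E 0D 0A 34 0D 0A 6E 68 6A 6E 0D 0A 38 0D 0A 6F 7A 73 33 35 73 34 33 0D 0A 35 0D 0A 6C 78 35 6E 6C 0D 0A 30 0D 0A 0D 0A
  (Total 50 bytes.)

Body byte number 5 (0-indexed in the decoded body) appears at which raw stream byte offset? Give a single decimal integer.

Chunk 1: stream[0..1]='8' size=0x8=8, data at stream[3..11]='lnrwgwon' -> body[0..8], body so far='lnrwgwon'
Chunk 2: stream[13..14]='4' size=0x4=4, data at stream[16..20]='nhjn' -> body[8..12], body so far='lnrwgwonnhjn'
Chunk 3: stream[22..23]='8' size=0x8=8, data at stream[25..33]='ozs35s43' -> body[12..20], body so far='lnrwgwonnhjnozs35s43'
Chunk 4: stream[35..36]='5' size=0x5=5, data at stream[38..43]='lx5nl' -> body[20..25], body so far='lnrwgwonnhjnozs35s43lx5nl'
Chunk 5: stream[45..46]='0' size=0 (terminator). Final body='lnrwgwonnhjnozs35s43lx5nl' (25 bytes)
Body byte 5 at stream offset 8

Answer: 8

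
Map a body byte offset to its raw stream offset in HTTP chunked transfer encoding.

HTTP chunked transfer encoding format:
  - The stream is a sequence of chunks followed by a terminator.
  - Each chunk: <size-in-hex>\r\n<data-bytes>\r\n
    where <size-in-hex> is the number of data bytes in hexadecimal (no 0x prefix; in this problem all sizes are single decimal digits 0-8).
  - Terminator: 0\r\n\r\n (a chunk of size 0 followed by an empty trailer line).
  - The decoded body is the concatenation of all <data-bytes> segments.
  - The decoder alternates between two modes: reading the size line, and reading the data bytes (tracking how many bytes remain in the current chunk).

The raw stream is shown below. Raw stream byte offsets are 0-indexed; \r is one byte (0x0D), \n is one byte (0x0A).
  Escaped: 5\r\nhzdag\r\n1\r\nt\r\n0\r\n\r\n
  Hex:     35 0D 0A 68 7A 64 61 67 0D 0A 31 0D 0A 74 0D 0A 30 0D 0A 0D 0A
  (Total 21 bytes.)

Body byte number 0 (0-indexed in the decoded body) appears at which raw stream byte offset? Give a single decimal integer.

Chunk 1: stream[0..1]='5' size=0x5=5, data at stream[3..8]='hzdag' -> body[0..5], body so far='hzdag'
Chunk 2: stream[10..11]='1' size=0x1=1, data at stream[13..14]='t' -> body[5..6], body so far='hzdagt'
Chunk 3: stream[16..17]='0' size=0 (terminator). Final body='hzdagt' (6 bytes)
Body byte 0 at stream offset 3

Answer: 3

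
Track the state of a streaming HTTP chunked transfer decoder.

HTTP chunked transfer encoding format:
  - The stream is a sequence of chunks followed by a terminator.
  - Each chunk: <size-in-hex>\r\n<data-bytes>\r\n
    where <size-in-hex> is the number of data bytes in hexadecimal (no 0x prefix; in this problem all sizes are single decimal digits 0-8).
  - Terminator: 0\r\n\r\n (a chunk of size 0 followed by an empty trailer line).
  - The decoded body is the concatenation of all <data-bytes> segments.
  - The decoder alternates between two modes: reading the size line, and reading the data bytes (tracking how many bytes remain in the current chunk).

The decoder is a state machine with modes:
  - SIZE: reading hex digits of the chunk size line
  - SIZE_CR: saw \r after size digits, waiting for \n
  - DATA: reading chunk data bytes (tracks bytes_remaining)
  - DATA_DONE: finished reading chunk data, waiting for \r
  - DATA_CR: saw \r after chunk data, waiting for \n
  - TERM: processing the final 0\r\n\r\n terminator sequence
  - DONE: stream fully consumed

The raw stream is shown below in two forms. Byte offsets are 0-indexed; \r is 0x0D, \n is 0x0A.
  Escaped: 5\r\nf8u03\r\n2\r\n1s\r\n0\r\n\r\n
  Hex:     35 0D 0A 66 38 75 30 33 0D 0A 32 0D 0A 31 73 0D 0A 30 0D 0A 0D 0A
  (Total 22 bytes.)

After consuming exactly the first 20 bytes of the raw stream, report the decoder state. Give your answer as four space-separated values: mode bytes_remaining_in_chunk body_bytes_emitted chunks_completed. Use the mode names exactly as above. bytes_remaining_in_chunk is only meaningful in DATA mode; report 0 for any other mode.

Answer: TERM 0 7 2

Derivation:
Byte 0 = '5': mode=SIZE remaining=0 emitted=0 chunks_done=0
Byte 1 = 0x0D: mode=SIZE_CR remaining=0 emitted=0 chunks_done=0
Byte 2 = 0x0A: mode=DATA remaining=5 emitted=0 chunks_done=0
Byte 3 = 'f': mode=DATA remaining=4 emitted=1 chunks_done=0
Byte 4 = '8': mode=DATA remaining=3 emitted=2 chunks_done=0
Byte 5 = 'u': mode=DATA remaining=2 emitted=3 chunks_done=0
Byte 6 = '0': mode=DATA remaining=1 emitted=4 chunks_done=0
Byte 7 = '3': mode=DATA_DONE remaining=0 emitted=5 chunks_done=0
Byte 8 = 0x0D: mode=DATA_CR remaining=0 emitted=5 chunks_done=0
Byte 9 = 0x0A: mode=SIZE remaining=0 emitted=5 chunks_done=1
Byte 10 = '2': mode=SIZE remaining=0 emitted=5 chunks_done=1
Byte 11 = 0x0D: mode=SIZE_CR remaining=0 emitted=5 chunks_done=1
Byte 12 = 0x0A: mode=DATA remaining=2 emitted=5 chunks_done=1
Byte 13 = '1': mode=DATA remaining=1 emitted=6 chunks_done=1
Byte 14 = 's': mode=DATA_DONE remaining=0 emitted=7 chunks_done=1
Byte 15 = 0x0D: mode=DATA_CR remaining=0 emitted=7 chunks_done=1
Byte 16 = 0x0A: mode=SIZE remaining=0 emitted=7 chunks_done=2
Byte 17 = '0': mode=SIZE remaining=0 emitted=7 chunks_done=2
Byte 18 = 0x0D: mode=SIZE_CR remaining=0 emitted=7 chunks_done=2
Byte 19 = 0x0A: mode=TERM remaining=0 emitted=7 chunks_done=2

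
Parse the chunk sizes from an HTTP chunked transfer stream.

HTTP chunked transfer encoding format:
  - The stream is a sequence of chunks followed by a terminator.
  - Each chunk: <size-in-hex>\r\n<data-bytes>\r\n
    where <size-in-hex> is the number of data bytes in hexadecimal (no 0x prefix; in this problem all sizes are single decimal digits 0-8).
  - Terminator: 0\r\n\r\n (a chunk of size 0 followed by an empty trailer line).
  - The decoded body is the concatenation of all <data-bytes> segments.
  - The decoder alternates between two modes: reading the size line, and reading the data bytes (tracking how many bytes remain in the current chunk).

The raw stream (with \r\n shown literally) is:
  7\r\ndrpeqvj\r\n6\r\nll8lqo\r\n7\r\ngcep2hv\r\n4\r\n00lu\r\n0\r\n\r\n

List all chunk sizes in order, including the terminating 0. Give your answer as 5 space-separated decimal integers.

Chunk 1: stream[0..1]='7' size=0x7=7, data at stream[3..10]='drpeqvj' -> body[0..7], body so far='drpeqvj'
Chunk 2: stream[12..13]='6' size=0x6=6, data at stream[15..21]='ll8lqo' -> body[7..13], body so far='drpeqvjll8lqo'
Chunk 3: stream[23..24]='7' size=0x7=7, data at stream[26..33]='gcep2hv' -> body[13..20], body so far='drpeqvjll8lqogcep2hv'
Chunk 4: stream[35..36]='4' size=0x4=4, data at stream[38..42]='00lu' -> body[20..24], body so far='drpeqvjll8lqogcep2hv00lu'
Chunk 5: stream[44..45]='0' size=0 (terminator). Final body='drpeqvjll8lqogcep2hv00lu' (24 bytes)

Answer: 7 6 7 4 0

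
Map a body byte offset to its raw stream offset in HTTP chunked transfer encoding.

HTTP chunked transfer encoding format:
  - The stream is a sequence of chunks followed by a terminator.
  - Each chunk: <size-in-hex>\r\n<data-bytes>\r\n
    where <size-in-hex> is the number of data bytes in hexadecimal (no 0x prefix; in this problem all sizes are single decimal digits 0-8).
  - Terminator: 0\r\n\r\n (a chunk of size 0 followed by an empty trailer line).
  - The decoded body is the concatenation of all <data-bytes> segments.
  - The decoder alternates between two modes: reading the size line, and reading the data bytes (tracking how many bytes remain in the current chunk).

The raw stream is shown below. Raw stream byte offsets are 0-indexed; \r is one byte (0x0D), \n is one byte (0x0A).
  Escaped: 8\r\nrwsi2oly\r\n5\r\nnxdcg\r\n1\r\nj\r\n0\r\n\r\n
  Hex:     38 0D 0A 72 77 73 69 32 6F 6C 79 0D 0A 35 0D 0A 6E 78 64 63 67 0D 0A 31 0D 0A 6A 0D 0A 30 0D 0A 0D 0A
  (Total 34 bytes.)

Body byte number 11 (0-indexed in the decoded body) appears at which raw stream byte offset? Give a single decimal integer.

Chunk 1: stream[0..1]='8' size=0x8=8, data at stream[3..11]='rwsi2oly' -> body[0..8], body so far='rwsi2oly'
Chunk 2: stream[13..14]='5' size=0x5=5, data at stream[16..21]='nxdcg' -> body[8..13], body so far='rwsi2olynxdcg'
Chunk 3: stream[23..24]='1' size=0x1=1, data at stream[26..27]='j' -> body[13..14], body so far='rwsi2olynxdcgj'
Chunk 4: stream[29..30]='0' size=0 (terminator). Final body='rwsi2olynxdcgj' (14 bytes)
Body byte 11 at stream offset 19

Answer: 19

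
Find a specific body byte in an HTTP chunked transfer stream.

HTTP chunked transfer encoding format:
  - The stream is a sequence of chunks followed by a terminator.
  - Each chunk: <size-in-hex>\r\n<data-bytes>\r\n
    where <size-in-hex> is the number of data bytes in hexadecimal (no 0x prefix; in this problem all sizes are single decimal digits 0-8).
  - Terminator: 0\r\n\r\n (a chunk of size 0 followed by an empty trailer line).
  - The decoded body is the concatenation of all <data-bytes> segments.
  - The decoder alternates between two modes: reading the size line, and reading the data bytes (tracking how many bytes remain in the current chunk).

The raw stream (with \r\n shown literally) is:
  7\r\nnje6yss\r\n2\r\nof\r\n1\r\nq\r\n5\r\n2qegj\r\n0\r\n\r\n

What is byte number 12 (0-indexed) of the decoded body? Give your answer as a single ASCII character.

Chunk 1: stream[0..1]='7' size=0x7=7, data at stream[3..10]='nje6yss' -> body[0..7], body so far='nje6yss'
Chunk 2: stream[12..13]='2' size=0x2=2, data at stream[15..17]='of' -> body[7..9], body so far='nje6yssof'
Chunk 3: stream[19..20]='1' size=0x1=1, data at stream[22..23]='q' -> body[9..10], body so far='nje6yssofq'
Chunk 4: stream[25..26]='5' size=0x5=5, data at stream[28..33]='2qegj' -> body[10..15], body so far='nje6yssofq2qegj'
Chunk 5: stream[35..36]='0' size=0 (terminator). Final body='nje6yssofq2qegj' (15 bytes)
Body byte 12 = 'e'

Answer: e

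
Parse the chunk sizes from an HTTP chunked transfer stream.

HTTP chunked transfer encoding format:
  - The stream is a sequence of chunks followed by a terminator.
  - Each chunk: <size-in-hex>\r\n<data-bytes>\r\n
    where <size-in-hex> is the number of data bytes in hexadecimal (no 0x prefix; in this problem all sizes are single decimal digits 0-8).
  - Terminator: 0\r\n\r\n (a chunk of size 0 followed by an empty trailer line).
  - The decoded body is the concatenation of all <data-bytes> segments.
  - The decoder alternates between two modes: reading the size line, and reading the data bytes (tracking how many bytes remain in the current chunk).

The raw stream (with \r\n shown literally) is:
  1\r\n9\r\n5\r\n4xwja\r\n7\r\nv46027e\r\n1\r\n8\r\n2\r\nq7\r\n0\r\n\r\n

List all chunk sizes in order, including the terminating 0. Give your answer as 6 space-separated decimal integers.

Answer: 1 5 7 1 2 0

Derivation:
Chunk 1: stream[0..1]='1' size=0x1=1, data at stream[3..4]='9' -> body[0..1], body so far='9'
Chunk 2: stream[6..7]='5' size=0x5=5, data at stream[9..14]='4xwja' -> body[1..6], body so far='94xwja'
Chunk 3: stream[16..17]='7' size=0x7=7, data at stream[19..26]='v46027e' -> body[6..13], body so far='94xwjav46027e'
Chunk 4: stream[28..29]='1' size=0x1=1, data at stream[31..32]='8' -> body[13..14], body so far='94xwjav46027e8'
Chunk 5: stream[34..35]='2' size=0x2=2, data at stream[37..39]='q7' -> body[14..16], body so far='94xwjav46027e8q7'
Chunk 6: stream[41..42]='0' size=0 (terminator). Final body='94xwjav46027e8q7' (16 bytes)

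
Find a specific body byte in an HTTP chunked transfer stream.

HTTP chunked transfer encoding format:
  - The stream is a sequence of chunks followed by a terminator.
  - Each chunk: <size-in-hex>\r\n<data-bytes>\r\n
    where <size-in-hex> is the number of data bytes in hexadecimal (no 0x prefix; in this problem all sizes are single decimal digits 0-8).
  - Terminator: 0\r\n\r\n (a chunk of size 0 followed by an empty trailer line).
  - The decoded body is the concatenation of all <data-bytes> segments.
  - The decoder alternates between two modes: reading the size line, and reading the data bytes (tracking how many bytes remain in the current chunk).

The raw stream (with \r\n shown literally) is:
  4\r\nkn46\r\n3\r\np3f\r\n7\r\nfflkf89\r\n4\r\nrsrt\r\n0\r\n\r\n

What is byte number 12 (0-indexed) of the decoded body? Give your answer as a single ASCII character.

Answer: 8

Derivation:
Chunk 1: stream[0..1]='4' size=0x4=4, data at stream[3..7]='kn46' -> body[0..4], body so far='kn46'
Chunk 2: stream[9..10]='3' size=0x3=3, data at stream[12..15]='p3f' -> body[4..7], body so far='kn46p3f'
Chunk 3: stream[17..18]='7' size=0x7=7, data at stream[20..27]='fflkf89' -> body[7..14], body so far='kn46p3ffflkf89'
Chunk 4: stream[29..30]='4' size=0x4=4, data at stream[32..36]='rsrt' -> body[14..18], body so far='kn46p3ffflkf89rsrt'
Chunk 5: stream[38..39]='0' size=0 (terminator). Final body='kn46p3ffflkf89rsrt' (18 bytes)
Body byte 12 = '8'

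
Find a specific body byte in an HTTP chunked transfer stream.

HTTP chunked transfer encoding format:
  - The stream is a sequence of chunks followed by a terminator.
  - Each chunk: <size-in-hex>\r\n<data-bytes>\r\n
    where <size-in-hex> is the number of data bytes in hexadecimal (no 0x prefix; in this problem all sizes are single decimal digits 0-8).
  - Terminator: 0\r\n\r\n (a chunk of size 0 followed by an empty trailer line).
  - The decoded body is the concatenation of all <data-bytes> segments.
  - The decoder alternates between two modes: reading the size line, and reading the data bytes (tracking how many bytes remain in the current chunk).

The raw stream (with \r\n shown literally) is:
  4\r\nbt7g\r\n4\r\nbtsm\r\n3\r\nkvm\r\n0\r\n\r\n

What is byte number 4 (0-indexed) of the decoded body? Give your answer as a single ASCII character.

Chunk 1: stream[0..1]='4' size=0x4=4, data at stream[3..7]='bt7g' -> body[0..4], body so far='bt7g'
Chunk 2: stream[9..10]='4' size=0x4=4, data at stream[12..16]='btsm' -> body[4..8], body so far='bt7gbtsm'
Chunk 3: stream[18..19]='3' size=0x3=3, data at stream[21..24]='kvm' -> body[8..11], body so far='bt7gbtsmkvm'
Chunk 4: stream[26..27]='0' size=0 (terminator). Final body='bt7gbtsmkvm' (11 bytes)
Body byte 4 = 'b'

Answer: b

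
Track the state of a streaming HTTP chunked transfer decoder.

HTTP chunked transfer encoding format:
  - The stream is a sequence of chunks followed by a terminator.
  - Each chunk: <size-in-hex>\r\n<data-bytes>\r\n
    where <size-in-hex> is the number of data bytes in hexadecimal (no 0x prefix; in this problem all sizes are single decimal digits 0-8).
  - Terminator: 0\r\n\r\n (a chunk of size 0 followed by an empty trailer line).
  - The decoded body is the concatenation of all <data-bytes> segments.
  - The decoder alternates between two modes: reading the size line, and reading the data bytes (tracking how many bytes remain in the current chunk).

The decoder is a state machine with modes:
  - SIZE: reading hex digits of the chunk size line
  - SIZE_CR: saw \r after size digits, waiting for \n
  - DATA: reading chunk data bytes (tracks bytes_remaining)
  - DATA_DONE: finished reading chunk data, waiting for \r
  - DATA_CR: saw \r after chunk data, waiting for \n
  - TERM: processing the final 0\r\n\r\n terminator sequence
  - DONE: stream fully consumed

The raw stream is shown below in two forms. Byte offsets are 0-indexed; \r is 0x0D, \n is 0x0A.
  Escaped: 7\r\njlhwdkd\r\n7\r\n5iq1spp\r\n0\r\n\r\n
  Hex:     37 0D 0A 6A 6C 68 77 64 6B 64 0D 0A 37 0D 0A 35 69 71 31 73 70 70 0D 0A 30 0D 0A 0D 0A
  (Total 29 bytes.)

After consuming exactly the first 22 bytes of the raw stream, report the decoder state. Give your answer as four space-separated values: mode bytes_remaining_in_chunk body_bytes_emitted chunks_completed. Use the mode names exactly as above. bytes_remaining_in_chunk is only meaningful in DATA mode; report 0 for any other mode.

Byte 0 = '7': mode=SIZE remaining=0 emitted=0 chunks_done=0
Byte 1 = 0x0D: mode=SIZE_CR remaining=0 emitted=0 chunks_done=0
Byte 2 = 0x0A: mode=DATA remaining=7 emitted=0 chunks_done=0
Byte 3 = 'j': mode=DATA remaining=6 emitted=1 chunks_done=0
Byte 4 = 'l': mode=DATA remaining=5 emitted=2 chunks_done=0
Byte 5 = 'h': mode=DATA remaining=4 emitted=3 chunks_done=0
Byte 6 = 'w': mode=DATA remaining=3 emitted=4 chunks_done=0
Byte 7 = 'd': mode=DATA remaining=2 emitted=5 chunks_done=0
Byte 8 = 'k': mode=DATA remaining=1 emitted=6 chunks_done=0
Byte 9 = 'd': mode=DATA_DONE remaining=0 emitted=7 chunks_done=0
Byte 10 = 0x0D: mode=DATA_CR remaining=0 emitted=7 chunks_done=0
Byte 11 = 0x0A: mode=SIZE remaining=0 emitted=7 chunks_done=1
Byte 12 = '7': mode=SIZE remaining=0 emitted=7 chunks_done=1
Byte 13 = 0x0D: mode=SIZE_CR remaining=0 emitted=7 chunks_done=1
Byte 14 = 0x0A: mode=DATA remaining=7 emitted=7 chunks_done=1
Byte 15 = '5': mode=DATA remaining=6 emitted=8 chunks_done=1
Byte 16 = 'i': mode=DATA remaining=5 emitted=9 chunks_done=1
Byte 17 = 'q': mode=DATA remaining=4 emitted=10 chunks_done=1
Byte 18 = '1': mode=DATA remaining=3 emitted=11 chunks_done=1
Byte 19 = 's': mode=DATA remaining=2 emitted=12 chunks_done=1
Byte 20 = 'p': mode=DATA remaining=1 emitted=13 chunks_done=1
Byte 21 = 'p': mode=DATA_DONE remaining=0 emitted=14 chunks_done=1

Answer: DATA_DONE 0 14 1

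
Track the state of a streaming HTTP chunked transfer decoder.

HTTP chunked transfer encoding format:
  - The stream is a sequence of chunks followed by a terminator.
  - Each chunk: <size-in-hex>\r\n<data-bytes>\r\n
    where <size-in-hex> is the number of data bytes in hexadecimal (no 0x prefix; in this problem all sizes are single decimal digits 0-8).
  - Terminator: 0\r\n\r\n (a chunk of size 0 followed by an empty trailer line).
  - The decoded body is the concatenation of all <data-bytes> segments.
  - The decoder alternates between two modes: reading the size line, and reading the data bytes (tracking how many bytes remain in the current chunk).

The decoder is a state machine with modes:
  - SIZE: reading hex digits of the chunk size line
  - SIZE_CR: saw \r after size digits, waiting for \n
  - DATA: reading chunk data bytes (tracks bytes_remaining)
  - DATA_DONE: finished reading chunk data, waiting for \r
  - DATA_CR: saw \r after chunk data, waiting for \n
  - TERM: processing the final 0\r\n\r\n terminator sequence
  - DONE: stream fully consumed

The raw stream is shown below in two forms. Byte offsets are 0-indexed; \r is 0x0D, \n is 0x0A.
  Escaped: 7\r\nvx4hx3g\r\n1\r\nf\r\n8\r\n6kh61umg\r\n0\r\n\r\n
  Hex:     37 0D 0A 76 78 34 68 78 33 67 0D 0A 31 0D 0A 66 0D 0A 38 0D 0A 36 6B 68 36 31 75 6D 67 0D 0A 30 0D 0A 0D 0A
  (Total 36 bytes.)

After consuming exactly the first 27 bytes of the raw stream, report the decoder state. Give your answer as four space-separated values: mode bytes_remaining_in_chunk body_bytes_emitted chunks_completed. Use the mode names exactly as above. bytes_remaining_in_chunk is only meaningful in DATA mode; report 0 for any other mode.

Byte 0 = '7': mode=SIZE remaining=0 emitted=0 chunks_done=0
Byte 1 = 0x0D: mode=SIZE_CR remaining=0 emitted=0 chunks_done=0
Byte 2 = 0x0A: mode=DATA remaining=7 emitted=0 chunks_done=0
Byte 3 = 'v': mode=DATA remaining=6 emitted=1 chunks_done=0
Byte 4 = 'x': mode=DATA remaining=5 emitted=2 chunks_done=0
Byte 5 = '4': mode=DATA remaining=4 emitted=3 chunks_done=0
Byte 6 = 'h': mode=DATA remaining=3 emitted=4 chunks_done=0
Byte 7 = 'x': mode=DATA remaining=2 emitted=5 chunks_done=0
Byte 8 = '3': mode=DATA remaining=1 emitted=6 chunks_done=0
Byte 9 = 'g': mode=DATA_DONE remaining=0 emitted=7 chunks_done=0
Byte 10 = 0x0D: mode=DATA_CR remaining=0 emitted=7 chunks_done=0
Byte 11 = 0x0A: mode=SIZE remaining=0 emitted=7 chunks_done=1
Byte 12 = '1': mode=SIZE remaining=0 emitted=7 chunks_done=1
Byte 13 = 0x0D: mode=SIZE_CR remaining=0 emitted=7 chunks_done=1
Byte 14 = 0x0A: mode=DATA remaining=1 emitted=7 chunks_done=1
Byte 15 = 'f': mode=DATA_DONE remaining=0 emitted=8 chunks_done=1
Byte 16 = 0x0D: mode=DATA_CR remaining=0 emitted=8 chunks_done=1
Byte 17 = 0x0A: mode=SIZE remaining=0 emitted=8 chunks_done=2
Byte 18 = '8': mode=SIZE remaining=0 emitted=8 chunks_done=2
Byte 19 = 0x0D: mode=SIZE_CR remaining=0 emitted=8 chunks_done=2
Byte 20 = 0x0A: mode=DATA remaining=8 emitted=8 chunks_done=2
Byte 21 = '6': mode=DATA remaining=7 emitted=9 chunks_done=2
Byte 22 = 'k': mode=DATA remaining=6 emitted=10 chunks_done=2
Byte 23 = 'h': mode=DATA remaining=5 emitted=11 chunks_done=2
Byte 24 = '6': mode=DATA remaining=4 emitted=12 chunks_done=2
Byte 25 = '1': mode=DATA remaining=3 emitted=13 chunks_done=2
Byte 26 = 'u': mode=DATA remaining=2 emitted=14 chunks_done=2

Answer: DATA 2 14 2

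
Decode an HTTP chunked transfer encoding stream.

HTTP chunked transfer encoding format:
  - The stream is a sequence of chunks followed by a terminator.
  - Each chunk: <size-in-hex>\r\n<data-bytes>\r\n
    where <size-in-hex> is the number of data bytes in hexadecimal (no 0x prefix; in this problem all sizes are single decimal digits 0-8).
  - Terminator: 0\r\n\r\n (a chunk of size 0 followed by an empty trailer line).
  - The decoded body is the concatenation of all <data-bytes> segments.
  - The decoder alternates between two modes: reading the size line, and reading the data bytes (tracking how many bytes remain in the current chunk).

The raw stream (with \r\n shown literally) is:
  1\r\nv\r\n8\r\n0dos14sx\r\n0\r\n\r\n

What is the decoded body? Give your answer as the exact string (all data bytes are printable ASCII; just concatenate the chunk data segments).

Chunk 1: stream[0..1]='1' size=0x1=1, data at stream[3..4]='v' -> body[0..1], body so far='v'
Chunk 2: stream[6..7]='8' size=0x8=8, data at stream[9..17]='0dos14sx' -> body[1..9], body so far='v0dos14sx'
Chunk 3: stream[19..20]='0' size=0 (terminator). Final body='v0dos14sx' (9 bytes)

Answer: v0dos14sx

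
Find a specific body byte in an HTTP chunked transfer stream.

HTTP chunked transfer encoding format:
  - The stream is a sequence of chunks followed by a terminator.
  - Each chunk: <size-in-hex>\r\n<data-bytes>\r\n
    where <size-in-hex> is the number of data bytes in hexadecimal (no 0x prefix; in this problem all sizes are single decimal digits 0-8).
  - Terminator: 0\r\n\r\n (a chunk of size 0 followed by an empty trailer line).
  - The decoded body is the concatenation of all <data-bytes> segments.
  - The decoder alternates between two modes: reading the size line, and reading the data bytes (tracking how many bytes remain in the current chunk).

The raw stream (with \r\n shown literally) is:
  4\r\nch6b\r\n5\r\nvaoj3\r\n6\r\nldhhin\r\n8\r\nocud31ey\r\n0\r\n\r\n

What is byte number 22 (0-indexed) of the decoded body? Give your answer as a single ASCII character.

Chunk 1: stream[0..1]='4' size=0x4=4, data at stream[3..7]='ch6b' -> body[0..4], body so far='ch6b'
Chunk 2: stream[9..10]='5' size=0x5=5, data at stream[12..17]='vaoj3' -> body[4..9], body so far='ch6bvaoj3'
Chunk 3: stream[19..20]='6' size=0x6=6, data at stream[22..28]='ldhhin' -> body[9..15], body so far='ch6bvaoj3ldhhin'
Chunk 4: stream[30..31]='8' size=0x8=8, data at stream[33..41]='ocud31ey' -> body[15..23], body so far='ch6bvaoj3ldhhinocud31ey'
Chunk 5: stream[43..44]='0' size=0 (terminator). Final body='ch6bvaoj3ldhhinocud31ey' (23 bytes)
Body byte 22 = 'y'

Answer: y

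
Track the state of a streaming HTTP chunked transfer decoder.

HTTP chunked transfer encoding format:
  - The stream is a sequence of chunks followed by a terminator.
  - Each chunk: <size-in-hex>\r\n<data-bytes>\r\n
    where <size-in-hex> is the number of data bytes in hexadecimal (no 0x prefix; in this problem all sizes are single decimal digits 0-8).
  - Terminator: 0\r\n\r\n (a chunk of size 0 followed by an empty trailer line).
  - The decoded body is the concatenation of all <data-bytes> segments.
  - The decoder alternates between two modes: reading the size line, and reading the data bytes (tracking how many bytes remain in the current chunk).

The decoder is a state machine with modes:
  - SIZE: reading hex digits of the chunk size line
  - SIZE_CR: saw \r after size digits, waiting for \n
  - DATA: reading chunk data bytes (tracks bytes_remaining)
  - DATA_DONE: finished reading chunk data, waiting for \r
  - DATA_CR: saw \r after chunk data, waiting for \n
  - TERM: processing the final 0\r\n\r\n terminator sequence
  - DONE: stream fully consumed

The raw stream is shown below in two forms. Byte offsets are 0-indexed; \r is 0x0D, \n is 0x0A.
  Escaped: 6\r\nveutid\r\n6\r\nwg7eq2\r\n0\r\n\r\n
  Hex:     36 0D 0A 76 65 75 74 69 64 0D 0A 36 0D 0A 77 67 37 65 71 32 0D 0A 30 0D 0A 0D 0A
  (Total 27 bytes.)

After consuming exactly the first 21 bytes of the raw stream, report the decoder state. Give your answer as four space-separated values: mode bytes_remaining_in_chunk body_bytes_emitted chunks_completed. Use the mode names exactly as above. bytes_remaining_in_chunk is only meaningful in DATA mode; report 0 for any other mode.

Byte 0 = '6': mode=SIZE remaining=0 emitted=0 chunks_done=0
Byte 1 = 0x0D: mode=SIZE_CR remaining=0 emitted=0 chunks_done=0
Byte 2 = 0x0A: mode=DATA remaining=6 emitted=0 chunks_done=0
Byte 3 = 'v': mode=DATA remaining=5 emitted=1 chunks_done=0
Byte 4 = 'e': mode=DATA remaining=4 emitted=2 chunks_done=0
Byte 5 = 'u': mode=DATA remaining=3 emitted=3 chunks_done=0
Byte 6 = 't': mode=DATA remaining=2 emitted=4 chunks_done=0
Byte 7 = 'i': mode=DATA remaining=1 emitted=5 chunks_done=0
Byte 8 = 'd': mode=DATA_DONE remaining=0 emitted=6 chunks_done=0
Byte 9 = 0x0D: mode=DATA_CR remaining=0 emitted=6 chunks_done=0
Byte 10 = 0x0A: mode=SIZE remaining=0 emitted=6 chunks_done=1
Byte 11 = '6': mode=SIZE remaining=0 emitted=6 chunks_done=1
Byte 12 = 0x0D: mode=SIZE_CR remaining=0 emitted=6 chunks_done=1
Byte 13 = 0x0A: mode=DATA remaining=6 emitted=6 chunks_done=1
Byte 14 = 'w': mode=DATA remaining=5 emitted=7 chunks_done=1
Byte 15 = 'g': mode=DATA remaining=4 emitted=8 chunks_done=1
Byte 16 = '7': mode=DATA remaining=3 emitted=9 chunks_done=1
Byte 17 = 'e': mode=DATA remaining=2 emitted=10 chunks_done=1
Byte 18 = 'q': mode=DATA remaining=1 emitted=11 chunks_done=1
Byte 19 = '2': mode=DATA_DONE remaining=0 emitted=12 chunks_done=1
Byte 20 = 0x0D: mode=DATA_CR remaining=0 emitted=12 chunks_done=1

Answer: DATA_CR 0 12 1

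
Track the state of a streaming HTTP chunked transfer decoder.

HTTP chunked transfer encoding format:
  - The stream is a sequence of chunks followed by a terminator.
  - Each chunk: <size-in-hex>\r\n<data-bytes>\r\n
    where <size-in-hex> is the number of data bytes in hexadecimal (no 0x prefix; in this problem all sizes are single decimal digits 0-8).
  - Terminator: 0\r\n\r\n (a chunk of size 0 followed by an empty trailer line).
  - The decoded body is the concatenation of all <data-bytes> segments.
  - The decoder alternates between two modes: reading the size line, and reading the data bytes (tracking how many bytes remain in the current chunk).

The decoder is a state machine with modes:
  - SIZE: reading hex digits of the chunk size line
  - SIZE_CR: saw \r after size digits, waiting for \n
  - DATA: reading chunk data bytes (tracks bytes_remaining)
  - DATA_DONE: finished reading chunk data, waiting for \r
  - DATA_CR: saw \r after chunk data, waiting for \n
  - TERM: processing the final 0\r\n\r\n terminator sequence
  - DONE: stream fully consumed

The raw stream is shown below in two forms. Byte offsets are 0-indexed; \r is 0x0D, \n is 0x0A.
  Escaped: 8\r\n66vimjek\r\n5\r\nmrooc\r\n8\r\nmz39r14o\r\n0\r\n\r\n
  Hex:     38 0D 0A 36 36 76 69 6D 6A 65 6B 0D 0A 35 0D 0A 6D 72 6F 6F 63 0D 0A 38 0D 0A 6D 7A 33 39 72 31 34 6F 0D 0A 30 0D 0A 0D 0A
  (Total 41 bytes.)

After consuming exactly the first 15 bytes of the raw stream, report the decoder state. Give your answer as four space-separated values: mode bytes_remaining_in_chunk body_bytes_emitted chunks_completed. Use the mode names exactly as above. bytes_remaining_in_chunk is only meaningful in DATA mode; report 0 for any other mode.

Answer: SIZE_CR 0 8 1

Derivation:
Byte 0 = '8': mode=SIZE remaining=0 emitted=0 chunks_done=0
Byte 1 = 0x0D: mode=SIZE_CR remaining=0 emitted=0 chunks_done=0
Byte 2 = 0x0A: mode=DATA remaining=8 emitted=0 chunks_done=0
Byte 3 = '6': mode=DATA remaining=7 emitted=1 chunks_done=0
Byte 4 = '6': mode=DATA remaining=6 emitted=2 chunks_done=0
Byte 5 = 'v': mode=DATA remaining=5 emitted=3 chunks_done=0
Byte 6 = 'i': mode=DATA remaining=4 emitted=4 chunks_done=0
Byte 7 = 'm': mode=DATA remaining=3 emitted=5 chunks_done=0
Byte 8 = 'j': mode=DATA remaining=2 emitted=6 chunks_done=0
Byte 9 = 'e': mode=DATA remaining=1 emitted=7 chunks_done=0
Byte 10 = 'k': mode=DATA_DONE remaining=0 emitted=8 chunks_done=0
Byte 11 = 0x0D: mode=DATA_CR remaining=0 emitted=8 chunks_done=0
Byte 12 = 0x0A: mode=SIZE remaining=0 emitted=8 chunks_done=1
Byte 13 = '5': mode=SIZE remaining=0 emitted=8 chunks_done=1
Byte 14 = 0x0D: mode=SIZE_CR remaining=0 emitted=8 chunks_done=1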